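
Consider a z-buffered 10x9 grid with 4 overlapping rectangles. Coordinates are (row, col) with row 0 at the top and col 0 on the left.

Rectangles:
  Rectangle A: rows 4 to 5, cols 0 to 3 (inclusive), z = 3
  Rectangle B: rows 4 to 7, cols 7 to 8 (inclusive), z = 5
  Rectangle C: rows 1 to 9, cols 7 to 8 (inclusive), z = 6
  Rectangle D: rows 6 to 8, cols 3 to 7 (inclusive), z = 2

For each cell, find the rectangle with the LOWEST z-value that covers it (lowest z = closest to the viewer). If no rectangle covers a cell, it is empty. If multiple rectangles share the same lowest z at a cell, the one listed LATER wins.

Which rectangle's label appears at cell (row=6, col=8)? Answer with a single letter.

Answer: B

Derivation:
Check cell (6,8):
  A: rows 4-5 cols 0-3 -> outside (row miss)
  B: rows 4-7 cols 7-8 z=5 -> covers; best now B (z=5)
  C: rows 1-9 cols 7-8 z=6 -> covers; best now B (z=5)
  D: rows 6-8 cols 3-7 -> outside (col miss)
Winner: B at z=5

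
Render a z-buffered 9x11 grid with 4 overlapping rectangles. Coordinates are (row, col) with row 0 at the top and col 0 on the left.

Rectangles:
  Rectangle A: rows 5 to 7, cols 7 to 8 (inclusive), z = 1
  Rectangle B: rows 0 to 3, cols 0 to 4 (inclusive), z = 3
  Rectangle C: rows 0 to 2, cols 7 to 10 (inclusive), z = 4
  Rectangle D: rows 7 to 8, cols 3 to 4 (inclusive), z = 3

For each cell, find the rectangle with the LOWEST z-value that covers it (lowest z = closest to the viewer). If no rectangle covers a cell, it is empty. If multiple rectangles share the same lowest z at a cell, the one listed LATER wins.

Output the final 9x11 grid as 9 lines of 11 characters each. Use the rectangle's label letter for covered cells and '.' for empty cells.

BBBBB..CCCC
BBBBB..CCCC
BBBBB..CCCC
BBBBB......
...........
.......AA..
.......AA..
...DD..AA..
...DD......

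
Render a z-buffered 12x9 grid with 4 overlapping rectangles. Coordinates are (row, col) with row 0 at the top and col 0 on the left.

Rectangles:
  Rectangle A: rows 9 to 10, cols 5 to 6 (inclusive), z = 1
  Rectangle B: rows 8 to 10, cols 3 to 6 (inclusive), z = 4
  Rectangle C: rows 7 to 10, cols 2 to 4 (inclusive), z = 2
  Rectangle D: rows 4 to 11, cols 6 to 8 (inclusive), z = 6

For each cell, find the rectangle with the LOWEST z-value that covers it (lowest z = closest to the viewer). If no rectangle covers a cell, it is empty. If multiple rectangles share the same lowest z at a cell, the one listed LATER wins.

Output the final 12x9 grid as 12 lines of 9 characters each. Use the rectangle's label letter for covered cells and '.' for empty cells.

.........
.........
.........
.........
......DDD
......DDD
......DDD
..CCC.DDD
..CCCBBDD
..CCCAADD
..CCCAADD
......DDD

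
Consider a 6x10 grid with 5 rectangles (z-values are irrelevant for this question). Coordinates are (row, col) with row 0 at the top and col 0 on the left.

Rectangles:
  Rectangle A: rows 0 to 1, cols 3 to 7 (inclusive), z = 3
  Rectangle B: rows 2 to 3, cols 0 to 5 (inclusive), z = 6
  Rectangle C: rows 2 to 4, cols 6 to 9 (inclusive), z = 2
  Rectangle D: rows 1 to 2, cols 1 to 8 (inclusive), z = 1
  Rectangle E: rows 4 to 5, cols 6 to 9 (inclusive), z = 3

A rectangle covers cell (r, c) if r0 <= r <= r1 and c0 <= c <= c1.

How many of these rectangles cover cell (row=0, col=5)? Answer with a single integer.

Answer: 1

Derivation:
Check cell (0,5):
  A: rows 0-1 cols 3-7 -> covers
  B: rows 2-3 cols 0-5 -> outside (row miss)
  C: rows 2-4 cols 6-9 -> outside (row miss)
  D: rows 1-2 cols 1-8 -> outside (row miss)
  E: rows 4-5 cols 6-9 -> outside (row miss)
Count covering = 1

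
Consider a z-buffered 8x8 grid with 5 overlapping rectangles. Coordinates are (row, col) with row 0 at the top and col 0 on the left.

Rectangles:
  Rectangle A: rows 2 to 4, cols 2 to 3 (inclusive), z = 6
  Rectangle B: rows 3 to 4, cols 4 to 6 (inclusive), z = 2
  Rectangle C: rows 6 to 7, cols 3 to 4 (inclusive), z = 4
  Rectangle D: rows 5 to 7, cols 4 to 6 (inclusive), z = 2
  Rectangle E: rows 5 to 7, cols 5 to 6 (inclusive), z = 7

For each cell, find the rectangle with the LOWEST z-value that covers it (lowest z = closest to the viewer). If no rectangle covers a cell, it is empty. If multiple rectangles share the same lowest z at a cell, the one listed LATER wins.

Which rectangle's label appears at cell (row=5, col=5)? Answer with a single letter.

Answer: D

Derivation:
Check cell (5,5):
  A: rows 2-4 cols 2-3 -> outside (row miss)
  B: rows 3-4 cols 4-6 -> outside (row miss)
  C: rows 6-7 cols 3-4 -> outside (row miss)
  D: rows 5-7 cols 4-6 z=2 -> covers; best now D (z=2)
  E: rows 5-7 cols 5-6 z=7 -> covers; best now D (z=2)
Winner: D at z=2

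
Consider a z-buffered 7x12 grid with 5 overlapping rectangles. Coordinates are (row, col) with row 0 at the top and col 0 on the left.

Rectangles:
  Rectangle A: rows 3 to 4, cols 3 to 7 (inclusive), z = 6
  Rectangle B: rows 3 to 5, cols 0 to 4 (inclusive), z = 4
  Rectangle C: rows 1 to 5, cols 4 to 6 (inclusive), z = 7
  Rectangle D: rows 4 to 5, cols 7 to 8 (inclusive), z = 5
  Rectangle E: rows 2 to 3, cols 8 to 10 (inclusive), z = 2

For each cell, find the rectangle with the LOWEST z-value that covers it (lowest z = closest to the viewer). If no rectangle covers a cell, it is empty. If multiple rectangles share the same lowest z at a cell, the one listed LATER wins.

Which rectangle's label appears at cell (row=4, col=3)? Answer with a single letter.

Answer: B

Derivation:
Check cell (4,3):
  A: rows 3-4 cols 3-7 z=6 -> covers; best now A (z=6)
  B: rows 3-5 cols 0-4 z=4 -> covers; best now B (z=4)
  C: rows 1-5 cols 4-6 -> outside (col miss)
  D: rows 4-5 cols 7-8 -> outside (col miss)
  E: rows 2-3 cols 8-10 -> outside (row miss)
Winner: B at z=4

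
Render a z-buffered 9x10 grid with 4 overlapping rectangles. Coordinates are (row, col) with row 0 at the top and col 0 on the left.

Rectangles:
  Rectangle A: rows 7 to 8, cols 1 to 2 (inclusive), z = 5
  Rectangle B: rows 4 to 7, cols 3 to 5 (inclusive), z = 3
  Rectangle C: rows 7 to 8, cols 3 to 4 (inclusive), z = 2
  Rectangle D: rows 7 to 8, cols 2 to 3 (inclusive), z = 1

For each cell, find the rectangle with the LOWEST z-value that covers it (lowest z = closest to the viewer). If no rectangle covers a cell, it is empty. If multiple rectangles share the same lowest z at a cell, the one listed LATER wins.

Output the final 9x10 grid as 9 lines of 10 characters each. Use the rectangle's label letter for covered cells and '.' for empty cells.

..........
..........
..........
..........
...BBB....
...BBB....
...BBB....
.ADDCB....
.ADDC.....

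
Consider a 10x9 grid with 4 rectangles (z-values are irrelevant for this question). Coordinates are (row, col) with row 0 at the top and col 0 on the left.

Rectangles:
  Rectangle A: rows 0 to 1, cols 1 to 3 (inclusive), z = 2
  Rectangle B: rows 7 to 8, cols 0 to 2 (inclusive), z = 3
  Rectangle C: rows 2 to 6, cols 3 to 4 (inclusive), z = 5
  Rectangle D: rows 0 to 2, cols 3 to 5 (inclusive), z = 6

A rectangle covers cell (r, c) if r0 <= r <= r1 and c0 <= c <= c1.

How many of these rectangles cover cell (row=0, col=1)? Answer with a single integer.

Answer: 1

Derivation:
Check cell (0,1):
  A: rows 0-1 cols 1-3 -> covers
  B: rows 7-8 cols 0-2 -> outside (row miss)
  C: rows 2-6 cols 3-4 -> outside (row miss)
  D: rows 0-2 cols 3-5 -> outside (col miss)
Count covering = 1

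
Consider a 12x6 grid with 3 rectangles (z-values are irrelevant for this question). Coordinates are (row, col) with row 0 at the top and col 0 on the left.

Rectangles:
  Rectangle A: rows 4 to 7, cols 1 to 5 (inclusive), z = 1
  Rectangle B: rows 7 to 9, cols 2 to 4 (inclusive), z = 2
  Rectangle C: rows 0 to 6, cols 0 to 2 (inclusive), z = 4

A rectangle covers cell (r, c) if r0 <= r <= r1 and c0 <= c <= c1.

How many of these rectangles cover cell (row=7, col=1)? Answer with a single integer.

Check cell (7,1):
  A: rows 4-7 cols 1-5 -> covers
  B: rows 7-9 cols 2-4 -> outside (col miss)
  C: rows 0-6 cols 0-2 -> outside (row miss)
Count covering = 1

Answer: 1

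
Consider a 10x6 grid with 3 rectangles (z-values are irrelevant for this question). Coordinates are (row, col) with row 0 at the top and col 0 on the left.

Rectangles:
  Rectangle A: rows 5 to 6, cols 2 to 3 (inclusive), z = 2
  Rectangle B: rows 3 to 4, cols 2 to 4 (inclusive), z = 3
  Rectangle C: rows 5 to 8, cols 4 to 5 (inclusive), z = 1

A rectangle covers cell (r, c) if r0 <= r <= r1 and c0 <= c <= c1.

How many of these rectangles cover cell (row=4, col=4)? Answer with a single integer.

Answer: 1

Derivation:
Check cell (4,4):
  A: rows 5-6 cols 2-3 -> outside (row miss)
  B: rows 3-4 cols 2-4 -> covers
  C: rows 5-8 cols 4-5 -> outside (row miss)
Count covering = 1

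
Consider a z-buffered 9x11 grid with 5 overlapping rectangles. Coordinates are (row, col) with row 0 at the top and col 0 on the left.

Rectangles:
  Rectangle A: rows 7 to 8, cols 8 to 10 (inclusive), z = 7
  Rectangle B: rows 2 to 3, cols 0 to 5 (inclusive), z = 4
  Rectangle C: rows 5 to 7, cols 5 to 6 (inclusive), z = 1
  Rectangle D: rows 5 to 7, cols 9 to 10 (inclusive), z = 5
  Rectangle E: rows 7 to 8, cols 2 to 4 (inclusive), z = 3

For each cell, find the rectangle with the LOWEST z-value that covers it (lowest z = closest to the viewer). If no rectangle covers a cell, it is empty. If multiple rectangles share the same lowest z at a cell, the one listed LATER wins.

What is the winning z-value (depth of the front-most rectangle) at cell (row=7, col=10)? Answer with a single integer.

Answer: 5

Derivation:
Check cell (7,10):
  A: rows 7-8 cols 8-10 z=7 -> covers; best now A (z=7)
  B: rows 2-3 cols 0-5 -> outside (row miss)
  C: rows 5-7 cols 5-6 -> outside (col miss)
  D: rows 5-7 cols 9-10 z=5 -> covers; best now D (z=5)
  E: rows 7-8 cols 2-4 -> outside (col miss)
Winner: D at z=5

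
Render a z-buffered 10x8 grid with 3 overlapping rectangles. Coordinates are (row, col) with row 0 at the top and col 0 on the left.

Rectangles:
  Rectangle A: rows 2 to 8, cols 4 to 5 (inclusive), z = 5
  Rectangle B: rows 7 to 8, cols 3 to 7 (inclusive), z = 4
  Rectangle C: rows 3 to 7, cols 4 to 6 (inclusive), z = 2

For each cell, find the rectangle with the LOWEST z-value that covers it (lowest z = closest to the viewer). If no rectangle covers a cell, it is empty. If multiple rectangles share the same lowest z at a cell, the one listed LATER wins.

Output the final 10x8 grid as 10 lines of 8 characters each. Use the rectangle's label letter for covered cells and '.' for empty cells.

........
........
....AA..
....CCC.
....CCC.
....CCC.
....CCC.
...BCCCB
...BBBBB
........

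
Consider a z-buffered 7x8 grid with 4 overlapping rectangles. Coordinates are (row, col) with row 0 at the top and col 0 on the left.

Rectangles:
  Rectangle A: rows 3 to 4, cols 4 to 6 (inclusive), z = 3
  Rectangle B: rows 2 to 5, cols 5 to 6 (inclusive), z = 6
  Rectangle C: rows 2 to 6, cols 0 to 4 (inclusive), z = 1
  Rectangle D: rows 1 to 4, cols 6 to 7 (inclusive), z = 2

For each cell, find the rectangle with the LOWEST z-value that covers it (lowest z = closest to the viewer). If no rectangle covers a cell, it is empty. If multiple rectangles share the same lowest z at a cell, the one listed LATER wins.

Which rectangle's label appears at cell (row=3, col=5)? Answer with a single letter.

Answer: A

Derivation:
Check cell (3,5):
  A: rows 3-4 cols 4-6 z=3 -> covers; best now A (z=3)
  B: rows 2-5 cols 5-6 z=6 -> covers; best now A (z=3)
  C: rows 2-6 cols 0-4 -> outside (col miss)
  D: rows 1-4 cols 6-7 -> outside (col miss)
Winner: A at z=3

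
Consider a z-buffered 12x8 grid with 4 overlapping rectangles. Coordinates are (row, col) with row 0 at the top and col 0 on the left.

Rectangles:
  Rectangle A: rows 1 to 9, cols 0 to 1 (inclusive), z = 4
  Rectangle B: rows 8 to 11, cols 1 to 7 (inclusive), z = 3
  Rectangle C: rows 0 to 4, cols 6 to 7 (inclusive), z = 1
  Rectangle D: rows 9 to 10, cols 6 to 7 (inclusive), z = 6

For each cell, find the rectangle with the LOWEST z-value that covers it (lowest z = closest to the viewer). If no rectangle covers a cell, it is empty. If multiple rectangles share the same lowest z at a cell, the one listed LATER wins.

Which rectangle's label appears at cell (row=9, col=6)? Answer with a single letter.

Answer: B

Derivation:
Check cell (9,6):
  A: rows 1-9 cols 0-1 -> outside (col miss)
  B: rows 8-11 cols 1-7 z=3 -> covers; best now B (z=3)
  C: rows 0-4 cols 6-7 -> outside (row miss)
  D: rows 9-10 cols 6-7 z=6 -> covers; best now B (z=3)
Winner: B at z=3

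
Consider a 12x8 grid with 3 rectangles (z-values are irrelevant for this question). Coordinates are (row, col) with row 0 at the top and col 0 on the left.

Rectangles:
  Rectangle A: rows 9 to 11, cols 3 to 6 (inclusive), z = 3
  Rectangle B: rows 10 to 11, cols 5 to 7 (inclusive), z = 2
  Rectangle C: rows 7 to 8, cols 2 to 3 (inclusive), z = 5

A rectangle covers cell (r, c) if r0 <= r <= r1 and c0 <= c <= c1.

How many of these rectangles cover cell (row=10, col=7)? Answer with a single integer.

Check cell (10,7):
  A: rows 9-11 cols 3-6 -> outside (col miss)
  B: rows 10-11 cols 5-7 -> covers
  C: rows 7-8 cols 2-3 -> outside (row miss)
Count covering = 1

Answer: 1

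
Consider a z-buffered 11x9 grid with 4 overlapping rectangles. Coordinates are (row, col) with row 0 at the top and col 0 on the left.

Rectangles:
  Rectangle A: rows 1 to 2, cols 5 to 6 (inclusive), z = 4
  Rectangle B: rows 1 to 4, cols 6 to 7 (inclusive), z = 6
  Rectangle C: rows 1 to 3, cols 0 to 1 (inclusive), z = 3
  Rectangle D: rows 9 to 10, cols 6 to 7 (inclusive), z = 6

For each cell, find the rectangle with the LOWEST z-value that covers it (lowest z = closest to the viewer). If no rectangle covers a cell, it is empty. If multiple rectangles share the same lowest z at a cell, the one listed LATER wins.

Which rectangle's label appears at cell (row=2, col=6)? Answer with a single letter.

Answer: A

Derivation:
Check cell (2,6):
  A: rows 1-2 cols 5-6 z=4 -> covers; best now A (z=4)
  B: rows 1-4 cols 6-7 z=6 -> covers; best now A (z=4)
  C: rows 1-3 cols 0-1 -> outside (col miss)
  D: rows 9-10 cols 6-7 -> outside (row miss)
Winner: A at z=4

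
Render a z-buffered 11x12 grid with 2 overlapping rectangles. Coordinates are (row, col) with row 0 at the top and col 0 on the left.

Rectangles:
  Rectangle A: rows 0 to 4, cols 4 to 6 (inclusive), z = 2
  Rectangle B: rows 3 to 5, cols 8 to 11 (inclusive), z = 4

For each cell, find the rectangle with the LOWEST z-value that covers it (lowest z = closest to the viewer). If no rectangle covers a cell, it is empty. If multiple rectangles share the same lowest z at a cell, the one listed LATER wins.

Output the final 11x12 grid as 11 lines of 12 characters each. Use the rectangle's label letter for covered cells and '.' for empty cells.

....AAA.....
....AAA.....
....AAA.....
....AAA.BBBB
....AAA.BBBB
........BBBB
............
............
............
............
............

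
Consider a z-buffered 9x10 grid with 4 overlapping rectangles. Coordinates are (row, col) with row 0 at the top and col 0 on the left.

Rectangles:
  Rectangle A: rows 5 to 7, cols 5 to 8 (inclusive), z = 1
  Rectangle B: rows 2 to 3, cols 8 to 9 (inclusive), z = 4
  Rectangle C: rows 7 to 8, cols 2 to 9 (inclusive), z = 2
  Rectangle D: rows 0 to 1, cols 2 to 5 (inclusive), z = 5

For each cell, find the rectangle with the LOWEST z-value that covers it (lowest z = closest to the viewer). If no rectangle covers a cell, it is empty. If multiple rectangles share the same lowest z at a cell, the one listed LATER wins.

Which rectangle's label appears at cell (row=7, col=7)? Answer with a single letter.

Check cell (7,7):
  A: rows 5-7 cols 5-8 z=1 -> covers; best now A (z=1)
  B: rows 2-3 cols 8-9 -> outside (row miss)
  C: rows 7-8 cols 2-9 z=2 -> covers; best now A (z=1)
  D: rows 0-1 cols 2-5 -> outside (row miss)
Winner: A at z=1

Answer: A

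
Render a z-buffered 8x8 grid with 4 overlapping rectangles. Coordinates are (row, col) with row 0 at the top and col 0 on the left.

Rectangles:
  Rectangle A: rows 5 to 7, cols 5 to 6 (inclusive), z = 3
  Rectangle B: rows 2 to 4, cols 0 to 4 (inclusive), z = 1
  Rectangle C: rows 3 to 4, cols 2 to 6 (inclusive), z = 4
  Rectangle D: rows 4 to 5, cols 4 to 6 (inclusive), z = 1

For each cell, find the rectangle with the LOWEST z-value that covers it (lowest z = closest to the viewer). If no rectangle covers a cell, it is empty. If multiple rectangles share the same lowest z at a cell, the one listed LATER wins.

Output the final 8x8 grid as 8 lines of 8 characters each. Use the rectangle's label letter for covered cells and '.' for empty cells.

........
........
BBBBB...
BBBBBCC.
BBBBDDD.
....DDD.
.....AA.
.....AA.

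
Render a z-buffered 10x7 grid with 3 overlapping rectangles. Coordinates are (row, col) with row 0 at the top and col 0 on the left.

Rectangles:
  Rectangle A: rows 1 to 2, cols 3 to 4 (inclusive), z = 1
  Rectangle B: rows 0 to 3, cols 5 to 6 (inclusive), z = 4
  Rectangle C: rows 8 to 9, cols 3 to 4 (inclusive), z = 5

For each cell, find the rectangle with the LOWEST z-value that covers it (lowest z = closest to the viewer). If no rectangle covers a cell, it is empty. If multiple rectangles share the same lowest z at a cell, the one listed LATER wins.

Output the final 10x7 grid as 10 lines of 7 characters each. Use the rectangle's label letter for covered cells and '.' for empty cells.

.....BB
...AABB
...AABB
.....BB
.......
.......
.......
.......
...CC..
...CC..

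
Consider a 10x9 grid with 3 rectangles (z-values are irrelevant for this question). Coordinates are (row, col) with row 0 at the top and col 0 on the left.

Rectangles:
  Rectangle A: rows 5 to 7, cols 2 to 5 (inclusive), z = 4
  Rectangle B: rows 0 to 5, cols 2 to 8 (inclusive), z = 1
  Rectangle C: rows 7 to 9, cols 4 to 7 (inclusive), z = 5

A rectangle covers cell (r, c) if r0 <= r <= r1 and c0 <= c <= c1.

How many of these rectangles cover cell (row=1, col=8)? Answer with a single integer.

Answer: 1

Derivation:
Check cell (1,8):
  A: rows 5-7 cols 2-5 -> outside (row miss)
  B: rows 0-5 cols 2-8 -> covers
  C: rows 7-9 cols 4-7 -> outside (row miss)
Count covering = 1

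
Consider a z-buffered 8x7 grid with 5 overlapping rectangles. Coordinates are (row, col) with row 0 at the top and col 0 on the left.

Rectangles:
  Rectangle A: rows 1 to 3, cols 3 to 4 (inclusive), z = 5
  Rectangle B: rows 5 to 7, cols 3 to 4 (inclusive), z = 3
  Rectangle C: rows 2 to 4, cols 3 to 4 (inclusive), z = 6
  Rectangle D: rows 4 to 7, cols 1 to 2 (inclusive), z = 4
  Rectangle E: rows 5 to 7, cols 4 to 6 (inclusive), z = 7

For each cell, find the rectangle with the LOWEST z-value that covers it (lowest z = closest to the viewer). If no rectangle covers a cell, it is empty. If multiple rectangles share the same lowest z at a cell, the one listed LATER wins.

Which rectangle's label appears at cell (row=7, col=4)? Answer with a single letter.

Answer: B

Derivation:
Check cell (7,4):
  A: rows 1-3 cols 3-4 -> outside (row miss)
  B: rows 5-7 cols 3-4 z=3 -> covers; best now B (z=3)
  C: rows 2-4 cols 3-4 -> outside (row miss)
  D: rows 4-7 cols 1-2 -> outside (col miss)
  E: rows 5-7 cols 4-6 z=7 -> covers; best now B (z=3)
Winner: B at z=3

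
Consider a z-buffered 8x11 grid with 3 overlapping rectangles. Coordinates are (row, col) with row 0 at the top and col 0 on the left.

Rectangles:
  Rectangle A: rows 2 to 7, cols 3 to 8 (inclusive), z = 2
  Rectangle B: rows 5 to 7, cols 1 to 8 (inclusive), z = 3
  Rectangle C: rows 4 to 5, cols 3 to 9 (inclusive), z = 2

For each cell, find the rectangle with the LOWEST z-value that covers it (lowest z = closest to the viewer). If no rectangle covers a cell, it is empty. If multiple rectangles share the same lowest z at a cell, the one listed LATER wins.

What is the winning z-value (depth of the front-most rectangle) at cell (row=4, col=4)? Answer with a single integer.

Check cell (4,4):
  A: rows 2-7 cols 3-8 z=2 -> covers; best now A (z=2)
  B: rows 5-7 cols 1-8 -> outside (row miss)
  C: rows 4-5 cols 3-9 z=2 -> covers; best now C (z=2)
Winner: C at z=2

Answer: 2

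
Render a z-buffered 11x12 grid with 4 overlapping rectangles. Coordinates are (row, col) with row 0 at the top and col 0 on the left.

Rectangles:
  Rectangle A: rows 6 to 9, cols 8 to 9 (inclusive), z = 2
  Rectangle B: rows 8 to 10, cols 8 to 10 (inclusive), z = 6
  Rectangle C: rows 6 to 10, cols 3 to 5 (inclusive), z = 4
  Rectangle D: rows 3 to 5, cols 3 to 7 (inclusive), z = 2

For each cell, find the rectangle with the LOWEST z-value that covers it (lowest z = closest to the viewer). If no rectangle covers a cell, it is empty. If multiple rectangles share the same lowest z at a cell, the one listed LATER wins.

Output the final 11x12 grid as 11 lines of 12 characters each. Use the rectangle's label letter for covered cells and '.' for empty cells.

............
............
............
...DDDDD....
...DDDDD....
...DDDDD....
...CCC..AA..
...CCC..AA..
...CCC..AAB.
...CCC..AAB.
...CCC..BBB.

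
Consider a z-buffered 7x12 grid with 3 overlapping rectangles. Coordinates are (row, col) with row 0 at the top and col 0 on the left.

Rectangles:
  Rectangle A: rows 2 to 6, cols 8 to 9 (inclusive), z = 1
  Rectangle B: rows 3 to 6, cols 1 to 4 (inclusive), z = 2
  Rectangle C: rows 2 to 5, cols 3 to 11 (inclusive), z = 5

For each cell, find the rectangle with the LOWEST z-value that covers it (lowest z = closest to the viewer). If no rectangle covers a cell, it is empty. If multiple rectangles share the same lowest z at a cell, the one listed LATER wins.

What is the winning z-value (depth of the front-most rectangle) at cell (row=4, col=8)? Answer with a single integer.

Answer: 1

Derivation:
Check cell (4,8):
  A: rows 2-6 cols 8-9 z=1 -> covers; best now A (z=1)
  B: rows 3-6 cols 1-4 -> outside (col miss)
  C: rows 2-5 cols 3-11 z=5 -> covers; best now A (z=1)
Winner: A at z=1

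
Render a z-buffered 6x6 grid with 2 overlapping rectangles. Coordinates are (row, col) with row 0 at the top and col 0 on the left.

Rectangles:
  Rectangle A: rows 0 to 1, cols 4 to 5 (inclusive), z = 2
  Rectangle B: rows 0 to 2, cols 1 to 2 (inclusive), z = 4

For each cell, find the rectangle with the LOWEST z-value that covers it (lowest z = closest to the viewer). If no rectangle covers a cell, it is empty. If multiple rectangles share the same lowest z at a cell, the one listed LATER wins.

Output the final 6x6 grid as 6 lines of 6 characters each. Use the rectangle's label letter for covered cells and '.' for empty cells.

.BB.AA
.BB.AA
.BB...
......
......
......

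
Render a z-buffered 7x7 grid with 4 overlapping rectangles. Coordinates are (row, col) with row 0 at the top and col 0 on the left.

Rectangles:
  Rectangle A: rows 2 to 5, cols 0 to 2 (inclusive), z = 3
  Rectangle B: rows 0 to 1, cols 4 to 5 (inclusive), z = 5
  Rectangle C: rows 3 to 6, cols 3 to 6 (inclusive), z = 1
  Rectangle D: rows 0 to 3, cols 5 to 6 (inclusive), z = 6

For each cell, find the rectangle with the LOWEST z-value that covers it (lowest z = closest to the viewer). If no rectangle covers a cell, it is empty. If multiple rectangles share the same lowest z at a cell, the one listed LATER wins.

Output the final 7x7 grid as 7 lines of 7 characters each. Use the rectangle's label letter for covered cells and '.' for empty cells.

....BBD
....BBD
AAA..DD
AAACCCC
AAACCCC
AAACCCC
...CCCC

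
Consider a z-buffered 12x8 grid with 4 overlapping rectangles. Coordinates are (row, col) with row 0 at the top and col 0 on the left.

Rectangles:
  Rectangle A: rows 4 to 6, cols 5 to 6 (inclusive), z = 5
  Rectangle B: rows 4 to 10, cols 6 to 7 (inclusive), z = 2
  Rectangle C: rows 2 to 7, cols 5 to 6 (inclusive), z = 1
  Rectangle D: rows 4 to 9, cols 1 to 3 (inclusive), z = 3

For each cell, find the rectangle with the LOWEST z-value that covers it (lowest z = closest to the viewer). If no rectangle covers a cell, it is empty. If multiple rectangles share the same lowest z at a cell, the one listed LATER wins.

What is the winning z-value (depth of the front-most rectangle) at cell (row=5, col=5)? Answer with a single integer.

Answer: 1

Derivation:
Check cell (5,5):
  A: rows 4-6 cols 5-6 z=5 -> covers; best now A (z=5)
  B: rows 4-10 cols 6-7 -> outside (col miss)
  C: rows 2-7 cols 5-6 z=1 -> covers; best now C (z=1)
  D: rows 4-9 cols 1-3 -> outside (col miss)
Winner: C at z=1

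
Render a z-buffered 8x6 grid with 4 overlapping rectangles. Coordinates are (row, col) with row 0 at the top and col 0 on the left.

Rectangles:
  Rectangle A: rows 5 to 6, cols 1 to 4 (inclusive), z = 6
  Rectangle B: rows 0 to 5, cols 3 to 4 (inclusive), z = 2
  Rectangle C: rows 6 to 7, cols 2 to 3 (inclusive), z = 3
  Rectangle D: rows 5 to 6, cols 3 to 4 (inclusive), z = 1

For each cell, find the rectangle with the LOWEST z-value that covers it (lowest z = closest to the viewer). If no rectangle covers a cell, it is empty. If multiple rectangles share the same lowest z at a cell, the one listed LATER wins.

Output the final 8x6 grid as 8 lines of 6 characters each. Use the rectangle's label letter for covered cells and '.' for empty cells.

...BB.
...BB.
...BB.
...BB.
...BB.
.AADD.
.ACDD.
..CC..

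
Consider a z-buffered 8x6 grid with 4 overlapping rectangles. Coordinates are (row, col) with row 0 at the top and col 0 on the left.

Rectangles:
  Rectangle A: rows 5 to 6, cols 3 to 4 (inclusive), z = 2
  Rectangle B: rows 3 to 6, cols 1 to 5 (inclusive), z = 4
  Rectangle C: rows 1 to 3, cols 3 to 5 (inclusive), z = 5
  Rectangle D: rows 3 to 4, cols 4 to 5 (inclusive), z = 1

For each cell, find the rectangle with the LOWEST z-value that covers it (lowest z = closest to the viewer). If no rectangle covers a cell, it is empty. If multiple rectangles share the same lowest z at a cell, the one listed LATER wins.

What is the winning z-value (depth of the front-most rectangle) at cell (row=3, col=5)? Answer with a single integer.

Check cell (3,5):
  A: rows 5-6 cols 3-4 -> outside (row miss)
  B: rows 3-6 cols 1-5 z=4 -> covers; best now B (z=4)
  C: rows 1-3 cols 3-5 z=5 -> covers; best now B (z=4)
  D: rows 3-4 cols 4-5 z=1 -> covers; best now D (z=1)
Winner: D at z=1

Answer: 1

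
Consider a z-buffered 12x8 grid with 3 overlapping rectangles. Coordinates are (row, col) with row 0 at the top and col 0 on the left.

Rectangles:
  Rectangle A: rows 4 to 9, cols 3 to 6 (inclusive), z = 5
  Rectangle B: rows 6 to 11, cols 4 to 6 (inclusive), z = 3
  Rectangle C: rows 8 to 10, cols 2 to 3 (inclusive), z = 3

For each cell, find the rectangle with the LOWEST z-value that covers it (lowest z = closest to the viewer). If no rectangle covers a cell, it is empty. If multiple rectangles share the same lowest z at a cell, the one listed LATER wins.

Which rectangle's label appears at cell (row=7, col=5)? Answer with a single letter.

Answer: B

Derivation:
Check cell (7,5):
  A: rows 4-9 cols 3-6 z=5 -> covers; best now A (z=5)
  B: rows 6-11 cols 4-6 z=3 -> covers; best now B (z=3)
  C: rows 8-10 cols 2-3 -> outside (row miss)
Winner: B at z=3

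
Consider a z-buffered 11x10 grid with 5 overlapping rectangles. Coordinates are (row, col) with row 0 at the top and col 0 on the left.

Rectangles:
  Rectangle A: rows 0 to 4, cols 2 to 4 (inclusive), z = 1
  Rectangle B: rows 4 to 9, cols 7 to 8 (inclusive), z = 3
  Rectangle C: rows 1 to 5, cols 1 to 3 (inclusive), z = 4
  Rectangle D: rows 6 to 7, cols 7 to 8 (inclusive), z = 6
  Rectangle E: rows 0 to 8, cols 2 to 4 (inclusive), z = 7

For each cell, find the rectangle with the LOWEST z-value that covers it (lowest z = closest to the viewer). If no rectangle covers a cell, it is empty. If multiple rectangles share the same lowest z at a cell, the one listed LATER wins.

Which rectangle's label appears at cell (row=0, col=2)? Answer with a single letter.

Answer: A

Derivation:
Check cell (0,2):
  A: rows 0-4 cols 2-4 z=1 -> covers; best now A (z=1)
  B: rows 4-9 cols 7-8 -> outside (row miss)
  C: rows 1-5 cols 1-3 -> outside (row miss)
  D: rows 6-7 cols 7-8 -> outside (row miss)
  E: rows 0-8 cols 2-4 z=7 -> covers; best now A (z=1)
Winner: A at z=1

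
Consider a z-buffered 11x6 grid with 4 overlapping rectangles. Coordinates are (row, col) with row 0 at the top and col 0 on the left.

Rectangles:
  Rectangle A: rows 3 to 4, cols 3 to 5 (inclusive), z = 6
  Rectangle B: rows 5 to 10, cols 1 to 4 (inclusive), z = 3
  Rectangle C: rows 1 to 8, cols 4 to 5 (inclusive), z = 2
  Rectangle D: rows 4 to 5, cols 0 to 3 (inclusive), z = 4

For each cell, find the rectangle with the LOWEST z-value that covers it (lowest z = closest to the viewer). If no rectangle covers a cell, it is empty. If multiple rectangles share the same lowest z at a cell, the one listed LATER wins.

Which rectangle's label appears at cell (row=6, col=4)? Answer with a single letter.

Check cell (6,4):
  A: rows 3-4 cols 3-5 -> outside (row miss)
  B: rows 5-10 cols 1-4 z=3 -> covers; best now B (z=3)
  C: rows 1-8 cols 4-5 z=2 -> covers; best now C (z=2)
  D: rows 4-5 cols 0-3 -> outside (row miss)
Winner: C at z=2

Answer: C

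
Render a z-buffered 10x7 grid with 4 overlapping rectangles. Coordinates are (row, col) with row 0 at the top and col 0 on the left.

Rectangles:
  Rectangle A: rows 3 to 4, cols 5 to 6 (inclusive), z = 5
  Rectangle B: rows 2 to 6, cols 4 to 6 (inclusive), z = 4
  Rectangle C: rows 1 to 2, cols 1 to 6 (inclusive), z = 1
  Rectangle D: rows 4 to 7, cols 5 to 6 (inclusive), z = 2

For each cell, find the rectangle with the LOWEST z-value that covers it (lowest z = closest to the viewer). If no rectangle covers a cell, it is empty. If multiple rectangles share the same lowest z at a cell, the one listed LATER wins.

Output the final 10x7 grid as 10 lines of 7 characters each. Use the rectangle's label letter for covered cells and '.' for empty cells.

.......
.CCCCCC
.CCCCCC
....BBB
....BDD
....BDD
....BDD
.....DD
.......
.......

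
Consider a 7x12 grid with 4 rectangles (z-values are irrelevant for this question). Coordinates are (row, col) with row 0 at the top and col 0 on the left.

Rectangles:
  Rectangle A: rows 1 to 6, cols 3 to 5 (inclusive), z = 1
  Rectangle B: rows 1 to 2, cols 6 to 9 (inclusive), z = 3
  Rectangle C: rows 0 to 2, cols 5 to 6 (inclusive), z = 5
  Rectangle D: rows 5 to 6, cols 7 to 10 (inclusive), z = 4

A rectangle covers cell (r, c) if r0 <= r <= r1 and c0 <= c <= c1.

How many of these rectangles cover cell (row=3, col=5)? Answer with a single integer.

Answer: 1

Derivation:
Check cell (3,5):
  A: rows 1-6 cols 3-5 -> covers
  B: rows 1-2 cols 6-9 -> outside (row miss)
  C: rows 0-2 cols 5-6 -> outside (row miss)
  D: rows 5-6 cols 7-10 -> outside (row miss)
Count covering = 1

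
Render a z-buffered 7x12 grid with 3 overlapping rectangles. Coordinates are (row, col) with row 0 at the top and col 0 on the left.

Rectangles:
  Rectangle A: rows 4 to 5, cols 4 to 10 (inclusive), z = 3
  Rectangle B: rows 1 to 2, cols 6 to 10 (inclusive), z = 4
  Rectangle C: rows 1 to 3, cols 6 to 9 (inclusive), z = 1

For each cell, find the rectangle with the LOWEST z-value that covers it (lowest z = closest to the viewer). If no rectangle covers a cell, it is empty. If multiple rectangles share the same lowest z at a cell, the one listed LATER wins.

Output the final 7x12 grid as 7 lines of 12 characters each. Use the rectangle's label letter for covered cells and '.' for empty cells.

............
......CCCCB.
......CCCCB.
......CCCC..
....AAAAAAA.
....AAAAAAA.
............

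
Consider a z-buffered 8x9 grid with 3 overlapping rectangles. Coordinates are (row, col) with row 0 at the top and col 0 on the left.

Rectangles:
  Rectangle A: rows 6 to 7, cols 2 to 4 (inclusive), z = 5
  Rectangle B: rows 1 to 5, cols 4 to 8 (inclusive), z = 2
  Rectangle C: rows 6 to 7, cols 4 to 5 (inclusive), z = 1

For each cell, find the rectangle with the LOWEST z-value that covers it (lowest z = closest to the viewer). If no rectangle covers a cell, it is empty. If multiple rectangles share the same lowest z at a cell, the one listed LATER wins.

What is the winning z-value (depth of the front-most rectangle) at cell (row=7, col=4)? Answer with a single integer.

Answer: 1

Derivation:
Check cell (7,4):
  A: rows 6-7 cols 2-4 z=5 -> covers; best now A (z=5)
  B: rows 1-5 cols 4-8 -> outside (row miss)
  C: rows 6-7 cols 4-5 z=1 -> covers; best now C (z=1)
Winner: C at z=1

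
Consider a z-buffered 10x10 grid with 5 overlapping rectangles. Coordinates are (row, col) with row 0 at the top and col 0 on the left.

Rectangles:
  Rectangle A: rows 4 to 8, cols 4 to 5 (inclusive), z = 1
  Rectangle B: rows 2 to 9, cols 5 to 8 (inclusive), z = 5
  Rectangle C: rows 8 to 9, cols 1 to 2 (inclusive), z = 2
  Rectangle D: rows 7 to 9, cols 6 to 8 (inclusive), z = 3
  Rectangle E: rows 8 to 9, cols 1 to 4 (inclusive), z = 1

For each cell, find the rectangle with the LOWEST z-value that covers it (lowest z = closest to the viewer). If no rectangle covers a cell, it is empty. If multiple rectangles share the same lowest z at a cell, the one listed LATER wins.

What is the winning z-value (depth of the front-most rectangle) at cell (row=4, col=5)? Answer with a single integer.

Answer: 1

Derivation:
Check cell (4,5):
  A: rows 4-8 cols 4-5 z=1 -> covers; best now A (z=1)
  B: rows 2-9 cols 5-8 z=5 -> covers; best now A (z=1)
  C: rows 8-9 cols 1-2 -> outside (row miss)
  D: rows 7-9 cols 6-8 -> outside (row miss)
  E: rows 8-9 cols 1-4 -> outside (row miss)
Winner: A at z=1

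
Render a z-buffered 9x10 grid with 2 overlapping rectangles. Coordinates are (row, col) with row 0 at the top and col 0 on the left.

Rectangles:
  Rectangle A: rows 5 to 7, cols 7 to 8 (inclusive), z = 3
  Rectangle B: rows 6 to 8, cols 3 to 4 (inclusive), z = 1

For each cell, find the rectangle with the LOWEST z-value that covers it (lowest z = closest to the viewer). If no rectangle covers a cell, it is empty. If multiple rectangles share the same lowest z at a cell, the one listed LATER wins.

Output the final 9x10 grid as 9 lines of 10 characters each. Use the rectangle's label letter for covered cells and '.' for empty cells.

..........
..........
..........
..........
..........
.......AA.
...BB..AA.
...BB..AA.
...BB.....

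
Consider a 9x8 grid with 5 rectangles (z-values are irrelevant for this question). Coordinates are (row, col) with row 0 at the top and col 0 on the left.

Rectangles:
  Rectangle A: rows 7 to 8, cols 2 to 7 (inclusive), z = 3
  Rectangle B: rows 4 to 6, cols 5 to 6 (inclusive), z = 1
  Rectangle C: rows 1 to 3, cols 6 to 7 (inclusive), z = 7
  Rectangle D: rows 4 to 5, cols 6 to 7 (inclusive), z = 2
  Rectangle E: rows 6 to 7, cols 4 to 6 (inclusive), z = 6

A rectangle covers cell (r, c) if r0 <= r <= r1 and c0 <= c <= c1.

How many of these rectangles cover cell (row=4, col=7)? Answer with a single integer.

Answer: 1

Derivation:
Check cell (4,7):
  A: rows 7-8 cols 2-7 -> outside (row miss)
  B: rows 4-6 cols 5-6 -> outside (col miss)
  C: rows 1-3 cols 6-7 -> outside (row miss)
  D: rows 4-5 cols 6-7 -> covers
  E: rows 6-7 cols 4-6 -> outside (row miss)
Count covering = 1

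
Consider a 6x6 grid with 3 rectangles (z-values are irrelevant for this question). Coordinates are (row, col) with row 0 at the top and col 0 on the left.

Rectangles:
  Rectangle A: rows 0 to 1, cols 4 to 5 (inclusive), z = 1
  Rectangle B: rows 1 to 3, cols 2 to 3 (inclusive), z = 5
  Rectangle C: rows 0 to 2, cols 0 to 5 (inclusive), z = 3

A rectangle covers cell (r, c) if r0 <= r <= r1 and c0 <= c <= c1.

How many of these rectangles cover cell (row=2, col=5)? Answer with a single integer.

Check cell (2,5):
  A: rows 0-1 cols 4-5 -> outside (row miss)
  B: rows 1-3 cols 2-3 -> outside (col miss)
  C: rows 0-2 cols 0-5 -> covers
Count covering = 1

Answer: 1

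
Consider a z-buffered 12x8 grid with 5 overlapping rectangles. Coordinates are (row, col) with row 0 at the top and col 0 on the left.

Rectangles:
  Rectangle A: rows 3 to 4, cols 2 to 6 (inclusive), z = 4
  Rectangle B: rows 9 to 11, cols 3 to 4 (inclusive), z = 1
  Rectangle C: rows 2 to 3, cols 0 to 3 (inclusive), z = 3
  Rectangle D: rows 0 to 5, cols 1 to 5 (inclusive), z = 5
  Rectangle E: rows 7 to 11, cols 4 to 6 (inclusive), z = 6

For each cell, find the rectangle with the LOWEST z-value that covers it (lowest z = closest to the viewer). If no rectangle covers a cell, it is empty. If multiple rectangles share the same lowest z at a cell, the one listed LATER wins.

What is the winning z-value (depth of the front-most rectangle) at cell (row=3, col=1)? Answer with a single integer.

Check cell (3,1):
  A: rows 3-4 cols 2-6 -> outside (col miss)
  B: rows 9-11 cols 3-4 -> outside (row miss)
  C: rows 2-3 cols 0-3 z=3 -> covers; best now C (z=3)
  D: rows 0-5 cols 1-5 z=5 -> covers; best now C (z=3)
  E: rows 7-11 cols 4-6 -> outside (row miss)
Winner: C at z=3

Answer: 3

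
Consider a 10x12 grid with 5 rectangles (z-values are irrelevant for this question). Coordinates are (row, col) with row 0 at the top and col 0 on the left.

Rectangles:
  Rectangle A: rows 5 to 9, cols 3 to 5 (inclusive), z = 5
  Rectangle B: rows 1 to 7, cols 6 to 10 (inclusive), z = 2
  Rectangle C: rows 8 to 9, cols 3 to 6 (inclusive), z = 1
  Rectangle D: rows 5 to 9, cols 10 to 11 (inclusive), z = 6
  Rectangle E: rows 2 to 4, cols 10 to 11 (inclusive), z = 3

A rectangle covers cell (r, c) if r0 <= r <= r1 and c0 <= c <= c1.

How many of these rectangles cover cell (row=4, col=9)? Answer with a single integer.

Check cell (4,9):
  A: rows 5-9 cols 3-5 -> outside (row miss)
  B: rows 1-7 cols 6-10 -> covers
  C: rows 8-9 cols 3-6 -> outside (row miss)
  D: rows 5-9 cols 10-11 -> outside (row miss)
  E: rows 2-4 cols 10-11 -> outside (col miss)
Count covering = 1

Answer: 1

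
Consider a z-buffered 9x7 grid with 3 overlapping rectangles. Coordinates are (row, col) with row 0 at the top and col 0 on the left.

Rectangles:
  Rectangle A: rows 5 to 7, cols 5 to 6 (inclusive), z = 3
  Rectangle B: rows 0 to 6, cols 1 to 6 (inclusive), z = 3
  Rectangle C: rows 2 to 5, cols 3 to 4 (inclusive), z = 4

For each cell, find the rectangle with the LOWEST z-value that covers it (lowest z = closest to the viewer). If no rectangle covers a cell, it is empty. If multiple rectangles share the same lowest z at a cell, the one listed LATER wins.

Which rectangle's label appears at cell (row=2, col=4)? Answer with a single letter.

Check cell (2,4):
  A: rows 5-7 cols 5-6 -> outside (row miss)
  B: rows 0-6 cols 1-6 z=3 -> covers; best now B (z=3)
  C: rows 2-5 cols 3-4 z=4 -> covers; best now B (z=3)
Winner: B at z=3

Answer: B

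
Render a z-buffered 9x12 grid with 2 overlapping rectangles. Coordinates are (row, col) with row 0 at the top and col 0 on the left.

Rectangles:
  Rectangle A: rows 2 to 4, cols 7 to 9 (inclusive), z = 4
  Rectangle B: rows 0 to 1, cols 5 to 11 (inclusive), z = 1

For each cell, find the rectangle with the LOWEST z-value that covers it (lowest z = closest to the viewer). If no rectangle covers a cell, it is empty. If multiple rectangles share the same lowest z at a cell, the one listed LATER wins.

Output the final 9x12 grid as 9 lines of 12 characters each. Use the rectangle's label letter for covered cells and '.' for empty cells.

.....BBBBBBB
.....BBBBBBB
.......AAA..
.......AAA..
.......AAA..
............
............
............
............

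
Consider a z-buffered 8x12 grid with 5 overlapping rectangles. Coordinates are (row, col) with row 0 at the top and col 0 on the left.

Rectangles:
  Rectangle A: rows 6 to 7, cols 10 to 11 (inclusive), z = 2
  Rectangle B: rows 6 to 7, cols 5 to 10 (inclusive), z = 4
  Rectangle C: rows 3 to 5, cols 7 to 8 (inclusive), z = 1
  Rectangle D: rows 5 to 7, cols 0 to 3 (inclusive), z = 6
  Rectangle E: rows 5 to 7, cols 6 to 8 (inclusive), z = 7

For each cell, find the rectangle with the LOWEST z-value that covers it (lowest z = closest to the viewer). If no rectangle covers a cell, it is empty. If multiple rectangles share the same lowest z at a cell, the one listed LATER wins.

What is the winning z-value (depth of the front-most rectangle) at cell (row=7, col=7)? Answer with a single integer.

Check cell (7,7):
  A: rows 6-7 cols 10-11 -> outside (col miss)
  B: rows 6-7 cols 5-10 z=4 -> covers; best now B (z=4)
  C: rows 3-5 cols 7-8 -> outside (row miss)
  D: rows 5-7 cols 0-3 -> outside (col miss)
  E: rows 5-7 cols 6-8 z=7 -> covers; best now B (z=4)
Winner: B at z=4

Answer: 4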